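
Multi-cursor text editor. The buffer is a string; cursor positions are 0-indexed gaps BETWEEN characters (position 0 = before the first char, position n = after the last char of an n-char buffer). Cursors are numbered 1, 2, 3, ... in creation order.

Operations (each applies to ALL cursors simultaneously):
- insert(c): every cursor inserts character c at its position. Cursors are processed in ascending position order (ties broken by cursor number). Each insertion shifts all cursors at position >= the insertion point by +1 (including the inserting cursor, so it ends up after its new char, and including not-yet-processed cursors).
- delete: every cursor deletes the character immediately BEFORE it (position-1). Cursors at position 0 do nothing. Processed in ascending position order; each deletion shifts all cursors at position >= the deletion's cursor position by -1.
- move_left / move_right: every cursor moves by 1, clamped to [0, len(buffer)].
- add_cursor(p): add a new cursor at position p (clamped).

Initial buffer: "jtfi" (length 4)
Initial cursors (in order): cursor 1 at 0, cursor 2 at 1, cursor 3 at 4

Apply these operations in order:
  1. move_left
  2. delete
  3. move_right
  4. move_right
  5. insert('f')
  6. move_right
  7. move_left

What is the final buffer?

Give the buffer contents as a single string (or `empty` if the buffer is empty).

Answer: jtffif

Derivation:
After op 1 (move_left): buffer="jtfi" (len 4), cursors c1@0 c2@0 c3@3, authorship ....
After op 2 (delete): buffer="jti" (len 3), cursors c1@0 c2@0 c3@2, authorship ...
After op 3 (move_right): buffer="jti" (len 3), cursors c1@1 c2@1 c3@3, authorship ...
After op 4 (move_right): buffer="jti" (len 3), cursors c1@2 c2@2 c3@3, authorship ...
After op 5 (insert('f')): buffer="jtffif" (len 6), cursors c1@4 c2@4 c3@6, authorship ..12.3
After op 6 (move_right): buffer="jtffif" (len 6), cursors c1@5 c2@5 c3@6, authorship ..12.3
After op 7 (move_left): buffer="jtffif" (len 6), cursors c1@4 c2@4 c3@5, authorship ..12.3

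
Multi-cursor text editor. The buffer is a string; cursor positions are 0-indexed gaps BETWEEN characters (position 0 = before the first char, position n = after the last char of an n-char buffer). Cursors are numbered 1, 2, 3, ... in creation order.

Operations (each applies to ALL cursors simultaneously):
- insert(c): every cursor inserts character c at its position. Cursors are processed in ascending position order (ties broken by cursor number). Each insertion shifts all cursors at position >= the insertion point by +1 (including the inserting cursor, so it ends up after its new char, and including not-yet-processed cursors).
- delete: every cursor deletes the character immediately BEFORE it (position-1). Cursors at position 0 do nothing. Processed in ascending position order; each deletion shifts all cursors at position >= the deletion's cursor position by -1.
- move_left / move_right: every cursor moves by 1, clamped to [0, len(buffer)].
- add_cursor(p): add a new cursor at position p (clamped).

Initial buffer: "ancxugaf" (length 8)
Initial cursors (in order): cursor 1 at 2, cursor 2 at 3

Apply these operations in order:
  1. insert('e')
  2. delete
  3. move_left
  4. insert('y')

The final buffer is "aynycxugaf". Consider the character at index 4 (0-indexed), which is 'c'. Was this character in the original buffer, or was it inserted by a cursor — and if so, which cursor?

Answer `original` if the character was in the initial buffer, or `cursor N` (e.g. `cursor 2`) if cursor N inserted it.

Answer: original

Derivation:
After op 1 (insert('e')): buffer="anecexugaf" (len 10), cursors c1@3 c2@5, authorship ..1.2.....
After op 2 (delete): buffer="ancxugaf" (len 8), cursors c1@2 c2@3, authorship ........
After op 3 (move_left): buffer="ancxugaf" (len 8), cursors c1@1 c2@2, authorship ........
After op 4 (insert('y')): buffer="aynycxugaf" (len 10), cursors c1@2 c2@4, authorship .1.2......
Authorship (.=original, N=cursor N): . 1 . 2 . . . . . .
Index 4: author = original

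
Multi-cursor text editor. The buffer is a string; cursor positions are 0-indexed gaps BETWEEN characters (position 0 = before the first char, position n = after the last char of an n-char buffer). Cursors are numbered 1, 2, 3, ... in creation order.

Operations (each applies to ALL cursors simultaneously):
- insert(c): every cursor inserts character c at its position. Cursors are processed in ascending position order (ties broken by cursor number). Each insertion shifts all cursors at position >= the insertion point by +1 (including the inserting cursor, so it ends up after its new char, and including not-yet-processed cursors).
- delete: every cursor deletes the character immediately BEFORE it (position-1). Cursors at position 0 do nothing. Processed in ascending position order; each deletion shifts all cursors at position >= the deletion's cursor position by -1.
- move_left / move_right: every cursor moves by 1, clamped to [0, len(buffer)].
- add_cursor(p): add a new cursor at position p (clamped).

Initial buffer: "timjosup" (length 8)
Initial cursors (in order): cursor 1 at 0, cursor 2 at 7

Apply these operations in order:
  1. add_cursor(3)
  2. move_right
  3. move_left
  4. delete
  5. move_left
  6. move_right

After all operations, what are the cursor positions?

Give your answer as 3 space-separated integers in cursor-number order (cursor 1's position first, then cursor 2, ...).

After op 1 (add_cursor(3)): buffer="timjosup" (len 8), cursors c1@0 c3@3 c2@7, authorship ........
After op 2 (move_right): buffer="timjosup" (len 8), cursors c1@1 c3@4 c2@8, authorship ........
After op 3 (move_left): buffer="timjosup" (len 8), cursors c1@0 c3@3 c2@7, authorship ........
After op 4 (delete): buffer="tijosp" (len 6), cursors c1@0 c3@2 c2@5, authorship ......
After op 5 (move_left): buffer="tijosp" (len 6), cursors c1@0 c3@1 c2@4, authorship ......
After op 6 (move_right): buffer="tijosp" (len 6), cursors c1@1 c3@2 c2@5, authorship ......

Answer: 1 5 2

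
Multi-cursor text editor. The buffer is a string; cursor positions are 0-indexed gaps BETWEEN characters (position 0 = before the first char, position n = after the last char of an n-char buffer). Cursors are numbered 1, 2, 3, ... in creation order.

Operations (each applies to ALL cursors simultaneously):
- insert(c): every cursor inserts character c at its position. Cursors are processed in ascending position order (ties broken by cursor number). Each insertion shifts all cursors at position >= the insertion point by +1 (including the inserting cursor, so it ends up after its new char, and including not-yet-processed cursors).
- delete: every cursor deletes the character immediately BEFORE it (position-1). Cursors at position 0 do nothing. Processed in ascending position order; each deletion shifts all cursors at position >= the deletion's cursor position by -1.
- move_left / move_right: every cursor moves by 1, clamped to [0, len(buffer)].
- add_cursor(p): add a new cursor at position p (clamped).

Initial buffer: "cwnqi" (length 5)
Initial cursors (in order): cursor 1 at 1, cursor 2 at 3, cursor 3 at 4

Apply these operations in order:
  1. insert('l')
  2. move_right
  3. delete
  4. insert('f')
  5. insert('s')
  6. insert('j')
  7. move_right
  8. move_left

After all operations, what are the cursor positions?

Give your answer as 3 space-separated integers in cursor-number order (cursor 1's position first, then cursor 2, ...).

Answer: 5 10 13

Derivation:
After op 1 (insert('l')): buffer="clwnlqli" (len 8), cursors c1@2 c2@5 c3@7, authorship .1..2.3.
After op 2 (move_right): buffer="clwnlqli" (len 8), cursors c1@3 c2@6 c3@8, authorship .1..2.3.
After op 3 (delete): buffer="clnll" (len 5), cursors c1@2 c2@4 c3@5, authorship .1.23
After op 4 (insert('f')): buffer="clfnlflf" (len 8), cursors c1@3 c2@6 c3@8, authorship .11.2233
After op 5 (insert('s')): buffer="clfsnlfslfs" (len 11), cursors c1@4 c2@8 c3@11, authorship .111.222333
After op 6 (insert('j')): buffer="clfsjnlfsjlfsj" (len 14), cursors c1@5 c2@10 c3@14, authorship .1111.22223333
After op 7 (move_right): buffer="clfsjnlfsjlfsj" (len 14), cursors c1@6 c2@11 c3@14, authorship .1111.22223333
After op 8 (move_left): buffer="clfsjnlfsjlfsj" (len 14), cursors c1@5 c2@10 c3@13, authorship .1111.22223333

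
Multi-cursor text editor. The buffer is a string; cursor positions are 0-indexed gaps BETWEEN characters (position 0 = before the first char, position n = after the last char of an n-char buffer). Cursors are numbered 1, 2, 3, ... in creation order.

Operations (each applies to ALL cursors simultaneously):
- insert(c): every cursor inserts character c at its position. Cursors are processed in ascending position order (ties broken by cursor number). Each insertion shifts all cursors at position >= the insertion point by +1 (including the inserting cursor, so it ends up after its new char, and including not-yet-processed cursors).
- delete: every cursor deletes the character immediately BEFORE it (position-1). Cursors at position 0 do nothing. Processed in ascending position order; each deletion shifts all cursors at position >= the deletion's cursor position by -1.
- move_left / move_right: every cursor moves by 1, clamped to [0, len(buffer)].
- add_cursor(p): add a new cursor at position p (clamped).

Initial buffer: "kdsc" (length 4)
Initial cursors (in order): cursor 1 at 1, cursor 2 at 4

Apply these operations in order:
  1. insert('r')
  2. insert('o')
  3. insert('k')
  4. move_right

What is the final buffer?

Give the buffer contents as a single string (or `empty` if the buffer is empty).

After op 1 (insert('r')): buffer="krdscr" (len 6), cursors c1@2 c2@6, authorship .1...2
After op 2 (insert('o')): buffer="krodscro" (len 8), cursors c1@3 c2@8, authorship .11...22
After op 3 (insert('k')): buffer="krokdscrok" (len 10), cursors c1@4 c2@10, authorship .111...222
After op 4 (move_right): buffer="krokdscrok" (len 10), cursors c1@5 c2@10, authorship .111...222

Answer: krokdscrok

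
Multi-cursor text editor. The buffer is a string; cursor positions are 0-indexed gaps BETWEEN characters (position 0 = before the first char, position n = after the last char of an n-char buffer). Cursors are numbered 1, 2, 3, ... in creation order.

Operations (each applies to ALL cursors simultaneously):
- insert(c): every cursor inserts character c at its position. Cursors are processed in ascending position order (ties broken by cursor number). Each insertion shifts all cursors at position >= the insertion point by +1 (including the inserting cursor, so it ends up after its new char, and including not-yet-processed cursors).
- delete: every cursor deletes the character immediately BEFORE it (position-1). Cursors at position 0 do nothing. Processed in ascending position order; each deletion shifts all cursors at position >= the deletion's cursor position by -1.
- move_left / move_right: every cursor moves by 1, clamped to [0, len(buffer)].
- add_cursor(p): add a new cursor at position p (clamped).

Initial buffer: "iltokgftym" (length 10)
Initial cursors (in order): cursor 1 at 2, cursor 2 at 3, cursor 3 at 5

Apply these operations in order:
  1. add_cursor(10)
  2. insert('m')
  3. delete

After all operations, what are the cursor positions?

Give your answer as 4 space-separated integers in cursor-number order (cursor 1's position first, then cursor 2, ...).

After op 1 (add_cursor(10)): buffer="iltokgftym" (len 10), cursors c1@2 c2@3 c3@5 c4@10, authorship ..........
After op 2 (insert('m')): buffer="ilmtmokmgftymm" (len 14), cursors c1@3 c2@5 c3@8 c4@14, authorship ..1.2..3.....4
After op 3 (delete): buffer="iltokgftym" (len 10), cursors c1@2 c2@3 c3@5 c4@10, authorship ..........

Answer: 2 3 5 10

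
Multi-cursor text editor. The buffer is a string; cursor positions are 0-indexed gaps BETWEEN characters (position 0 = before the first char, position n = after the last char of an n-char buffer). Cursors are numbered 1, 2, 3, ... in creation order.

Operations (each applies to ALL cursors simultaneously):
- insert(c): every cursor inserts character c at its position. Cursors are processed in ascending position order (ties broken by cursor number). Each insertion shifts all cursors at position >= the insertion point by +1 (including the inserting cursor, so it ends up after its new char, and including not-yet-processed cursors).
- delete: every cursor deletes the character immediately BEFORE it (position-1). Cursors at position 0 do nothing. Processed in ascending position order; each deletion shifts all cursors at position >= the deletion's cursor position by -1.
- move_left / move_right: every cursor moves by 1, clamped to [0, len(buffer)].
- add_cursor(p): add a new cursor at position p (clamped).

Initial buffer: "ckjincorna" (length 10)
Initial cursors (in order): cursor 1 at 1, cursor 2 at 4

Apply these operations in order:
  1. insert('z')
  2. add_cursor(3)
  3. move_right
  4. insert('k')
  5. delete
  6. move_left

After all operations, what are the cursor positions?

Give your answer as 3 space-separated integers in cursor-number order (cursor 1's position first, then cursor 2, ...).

After op 1 (insert('z')): buffer="czkjizncorna" (len 12), cursors c1@2 c2@6, authorship .1...2......
After op 2 (add_cursor(3)): buffer="czkjizncorna" (len 12), cursors c1@2 c3@3 c2@6, authorship .1...2......
After op 3 (move_right): buffer="czkjizncorna" (len 12), cursors c1@3 c3@4 c2@7, authorship .1...2......
After op 4 (insert('k')): buffer="czkkjkiznkcorna" (len 15), cursors c1@4 c3@6 c2@10, authorship .1.1.3.2.2.....
After op 5 (delete): buffer="czkjizncorna" (len 12), cursors c1@3 c3@4 c2@7, authorship .1...2......
After op 6 (move_left): buffer="czkjizncorna" (len 12), cursors c1@2 c3@3 c2@6, authorship .1...2......

Answer: 2 6 3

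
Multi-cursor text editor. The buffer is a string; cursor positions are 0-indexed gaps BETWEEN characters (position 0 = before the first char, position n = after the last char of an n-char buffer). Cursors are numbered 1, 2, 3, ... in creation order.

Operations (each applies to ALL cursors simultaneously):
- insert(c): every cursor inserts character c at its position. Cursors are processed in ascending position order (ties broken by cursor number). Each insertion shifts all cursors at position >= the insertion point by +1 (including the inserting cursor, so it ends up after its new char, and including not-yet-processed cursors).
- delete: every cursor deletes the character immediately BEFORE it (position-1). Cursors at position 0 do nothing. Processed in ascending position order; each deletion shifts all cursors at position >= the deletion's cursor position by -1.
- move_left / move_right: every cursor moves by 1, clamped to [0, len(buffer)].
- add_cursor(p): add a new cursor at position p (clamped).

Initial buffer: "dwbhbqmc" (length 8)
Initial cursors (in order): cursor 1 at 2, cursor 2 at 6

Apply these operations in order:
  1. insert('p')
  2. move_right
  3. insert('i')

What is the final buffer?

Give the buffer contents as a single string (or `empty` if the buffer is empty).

After op 1 (insert('p')): buffer="dwpbhbqpmc" (len 10), cursors c1@3 c2@8, authorship ..1....2..
After op 2 (move_right): buffer="dwpbhbqpmc" (len 10), cursors c1@4 c2@9, authorship ..1....2..
After op 3 (insert('i')): buffer="dwpbihbqpmic" (len 12), cursors c1@5 c2@11, authorship ..1.1...2.2.

Answer: dwpbihbqpmic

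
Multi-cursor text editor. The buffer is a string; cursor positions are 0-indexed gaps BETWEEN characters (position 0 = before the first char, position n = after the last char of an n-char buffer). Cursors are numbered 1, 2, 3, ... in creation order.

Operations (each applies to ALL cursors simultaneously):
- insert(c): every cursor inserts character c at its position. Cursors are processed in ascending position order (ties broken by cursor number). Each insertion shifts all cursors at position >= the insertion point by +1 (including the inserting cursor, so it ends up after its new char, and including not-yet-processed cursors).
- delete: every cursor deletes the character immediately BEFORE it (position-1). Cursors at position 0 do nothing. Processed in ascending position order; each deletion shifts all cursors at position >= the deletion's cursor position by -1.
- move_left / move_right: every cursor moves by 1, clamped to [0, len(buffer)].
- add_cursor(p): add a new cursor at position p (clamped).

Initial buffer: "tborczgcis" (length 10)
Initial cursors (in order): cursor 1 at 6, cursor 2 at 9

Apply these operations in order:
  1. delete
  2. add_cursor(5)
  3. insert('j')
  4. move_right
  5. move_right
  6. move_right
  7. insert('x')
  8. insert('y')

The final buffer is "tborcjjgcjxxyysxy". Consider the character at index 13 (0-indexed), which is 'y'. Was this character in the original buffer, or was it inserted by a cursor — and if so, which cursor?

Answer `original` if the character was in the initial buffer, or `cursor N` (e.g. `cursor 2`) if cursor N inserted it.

Answer: cursor 3

Derivation:
After op 1 (delete): buffer="tborcgcs" (len 8), cursors c1@5 c2@7, authorship ........
After op 2 (add_cursor(5)): buffer="tborcgcs" (len 8), cursors c1@5 c3@5 c2@7, authorship ........
After op 3 (insert('j')): buffer="tborcjjgcjs" (len 11), cursors c1@7 c3@7 c2@10, authorship .....13..2.
After op 4 (move_right): buffer="tborcjjgcjs" (len 11), cursors c1@8 c3@8 c2@11, authorship .....13..2.
After op 5 (move_right): buffer="tborcjjgcjs" (len 11), cursors c1@9 c3@9 c2@11, authorship .....13..2.
After op 6 (move_right): buffer="tborcjjgcjs" (len 11), cursors c1@10 c3@10 c2@11, authorship .....13..2.
After op 7 (insert('x')): buffer="tborcjjgcjxxsx" (len 14), cursors c1@12 c3@12 c2@14, authorship .....13..213.2
After op 8 (insert('y')): buffer="tborcjjgcjxxyysxy" (len 17), cursors c1@14 c3@14 c2@17, authorship .....13..21313.22
Authorship (.=original, N=cursor N): . . . . . 1 3 . . 2 1 3 1 3 . 2 2
Index 13: author = 3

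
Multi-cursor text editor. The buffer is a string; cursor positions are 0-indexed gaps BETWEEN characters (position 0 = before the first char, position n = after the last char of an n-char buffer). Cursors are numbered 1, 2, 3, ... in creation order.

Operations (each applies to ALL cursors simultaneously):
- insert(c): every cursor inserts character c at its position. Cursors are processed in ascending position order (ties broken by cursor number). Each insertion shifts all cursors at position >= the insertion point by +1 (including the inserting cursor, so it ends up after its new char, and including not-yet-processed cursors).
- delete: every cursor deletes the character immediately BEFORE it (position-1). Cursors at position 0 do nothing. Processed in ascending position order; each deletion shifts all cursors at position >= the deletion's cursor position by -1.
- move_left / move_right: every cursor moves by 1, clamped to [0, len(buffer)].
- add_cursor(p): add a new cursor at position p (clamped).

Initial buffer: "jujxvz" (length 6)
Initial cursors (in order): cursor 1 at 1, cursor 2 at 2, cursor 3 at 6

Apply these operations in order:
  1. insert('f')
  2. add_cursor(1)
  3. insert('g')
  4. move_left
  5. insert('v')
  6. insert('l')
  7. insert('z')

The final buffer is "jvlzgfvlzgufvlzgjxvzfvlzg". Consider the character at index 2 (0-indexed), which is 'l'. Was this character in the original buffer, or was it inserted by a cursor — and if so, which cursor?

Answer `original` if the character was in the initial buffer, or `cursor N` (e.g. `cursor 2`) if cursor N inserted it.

Answer: cursor 4

Derivation:
After op 1 (insert('f')): buffer="jfufjxvzf" (len 9), cursors c1@2 c2@4 c3@9, authorship .1.2....3
After op 2 (add_cursor(1)): buffer="jfufjxvzf" (len 9), cursors c4@1 c1@2 c2@4 c3@9, authorship .1.2....3
After op 3 (insert('g')): buffer="jgfgufgjxvzfg" (len 13), cursors c4@2 c1@4 c2@7 c3@13, authorship .411.22....33
After op 4 (move_left): buffer="jgfgufgjxvzfg" (len 13), cursors c4@1 c1@3 c2@6 c3@12, authorship .411.22....33
After op 5 (insert('v')): buffer="jvgfvgufvgjxvzfvg" (len 17), cursors c4@2 c1@5 c2@9 c3@16, authorship .44111.222....333
After op 6 (insert('l')): buffer="jvlgfvlgufvlgjxvzfvlg" (len 21), cursors c4@3 c1@7 c2@12 c3@20, authorship .4441111.2222....3333
After op 7 (insert('z')): buffer="jvlzgfvlzgufvlzgjxvzfvlzg" (len 25), cursors c4@4 c1@9 c2@15 c3@24, authorship .444411111.22222....33333
Authorship (.=original, N=cursor N): . 4 4 4 4 1 1 1 1 1 . 2 2 2 2 2 . . . . 3 3 3 3 3
Index 2: author = 4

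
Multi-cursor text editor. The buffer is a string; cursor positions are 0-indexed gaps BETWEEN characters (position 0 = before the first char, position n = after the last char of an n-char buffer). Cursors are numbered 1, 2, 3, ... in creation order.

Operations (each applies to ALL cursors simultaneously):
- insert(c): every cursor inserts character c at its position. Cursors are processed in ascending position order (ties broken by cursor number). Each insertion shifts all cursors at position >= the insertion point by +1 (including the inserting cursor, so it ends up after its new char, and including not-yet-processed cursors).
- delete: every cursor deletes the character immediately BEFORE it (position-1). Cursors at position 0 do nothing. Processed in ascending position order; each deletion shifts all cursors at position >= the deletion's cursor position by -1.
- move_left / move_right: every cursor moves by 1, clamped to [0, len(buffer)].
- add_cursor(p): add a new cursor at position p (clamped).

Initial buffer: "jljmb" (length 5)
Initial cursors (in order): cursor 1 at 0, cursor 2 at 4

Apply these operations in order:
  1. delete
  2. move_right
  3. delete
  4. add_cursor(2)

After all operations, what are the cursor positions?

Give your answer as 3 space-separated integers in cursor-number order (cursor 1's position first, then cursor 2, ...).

Answer: 0 2 2

Derivation:
After op 1 (delete): buffer="jljb" (len 4), cursors c1@0 c2@3, authorship ....
After op 2 (move_right): buffer="jljb" (len 4), cursors c1@1 c2@4, authorship ....
After op 3 (delete): buffer="lj" (len 2), cursors c1@0 c2@2, authorship ..
After op 4 (add_cursor(2)): buffer="lj" (len 2), cursors c1@0 c2@2 c3@2, authorship ..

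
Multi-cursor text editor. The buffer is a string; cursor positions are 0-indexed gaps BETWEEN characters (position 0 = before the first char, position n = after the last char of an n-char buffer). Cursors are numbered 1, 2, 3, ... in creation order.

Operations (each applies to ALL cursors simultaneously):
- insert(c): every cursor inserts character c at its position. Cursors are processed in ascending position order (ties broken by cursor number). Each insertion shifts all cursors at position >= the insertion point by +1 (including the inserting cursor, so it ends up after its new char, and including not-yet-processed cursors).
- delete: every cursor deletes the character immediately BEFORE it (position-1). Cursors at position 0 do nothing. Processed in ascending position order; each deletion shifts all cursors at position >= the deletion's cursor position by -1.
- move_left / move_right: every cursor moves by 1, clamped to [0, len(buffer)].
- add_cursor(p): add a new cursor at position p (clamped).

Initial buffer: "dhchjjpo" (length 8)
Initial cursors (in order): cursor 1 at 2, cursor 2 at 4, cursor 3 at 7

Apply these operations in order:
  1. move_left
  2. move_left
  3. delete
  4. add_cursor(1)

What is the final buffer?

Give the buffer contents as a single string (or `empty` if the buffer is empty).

After op 1 (move_left): buffer="dhchjjpo" (len 8), cursors c1@1 c2@3 c3@6, authorship ........
After op 2 (move_left): buffer="dhchjjpo" (len 8), cursors c1@0 c2@2 c3@5, authorship ........
After op 3 (delete): buffer="dchjpo" (len 6), cursors c1@0 c2@1 c3@3, authorship ......
After op 4 (add_cursor(1)): buffer="dchjpo" (len 6), cursors c1@0 c2@1 c4@1 c3@3, authorship ......

Answer: dchjpo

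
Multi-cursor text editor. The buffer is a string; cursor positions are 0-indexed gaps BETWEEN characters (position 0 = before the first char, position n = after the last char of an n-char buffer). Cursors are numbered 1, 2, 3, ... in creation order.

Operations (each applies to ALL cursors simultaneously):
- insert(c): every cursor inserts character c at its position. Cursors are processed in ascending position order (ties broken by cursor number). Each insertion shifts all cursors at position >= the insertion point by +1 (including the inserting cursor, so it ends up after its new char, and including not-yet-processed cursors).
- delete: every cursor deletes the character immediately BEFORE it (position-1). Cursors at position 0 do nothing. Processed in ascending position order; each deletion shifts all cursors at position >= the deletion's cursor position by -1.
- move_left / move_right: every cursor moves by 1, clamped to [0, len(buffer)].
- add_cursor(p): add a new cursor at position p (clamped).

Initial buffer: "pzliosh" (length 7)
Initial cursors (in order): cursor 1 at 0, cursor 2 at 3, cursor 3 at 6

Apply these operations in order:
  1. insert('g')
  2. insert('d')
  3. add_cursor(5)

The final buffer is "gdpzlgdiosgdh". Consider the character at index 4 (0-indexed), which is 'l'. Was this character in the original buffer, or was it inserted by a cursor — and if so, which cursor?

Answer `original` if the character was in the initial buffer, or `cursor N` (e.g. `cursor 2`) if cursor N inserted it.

After op 1 (insert('g')): buffer="gpzlgiosgh" (len 10), cursors c1@1 c2@5 c3@9, authorship 1...2...3.
After op 2 (insert('d')): buffer="gdpzlgdiosgdh" (len 13), cursors c1@2 c2@7 c3@12, authorship 11...22...33.
After op 3 (add_cursor(5)): buffer="gdpzlgdiosgdh" (len 13), cursors c1@2 c4@5 c2@7 c3@12, authorship 11...22...33.
Authorship (.=original, N=cursor N): 1 1 . . . 2 2 . . . 3 3 .
Index 4: author = original

Answer: original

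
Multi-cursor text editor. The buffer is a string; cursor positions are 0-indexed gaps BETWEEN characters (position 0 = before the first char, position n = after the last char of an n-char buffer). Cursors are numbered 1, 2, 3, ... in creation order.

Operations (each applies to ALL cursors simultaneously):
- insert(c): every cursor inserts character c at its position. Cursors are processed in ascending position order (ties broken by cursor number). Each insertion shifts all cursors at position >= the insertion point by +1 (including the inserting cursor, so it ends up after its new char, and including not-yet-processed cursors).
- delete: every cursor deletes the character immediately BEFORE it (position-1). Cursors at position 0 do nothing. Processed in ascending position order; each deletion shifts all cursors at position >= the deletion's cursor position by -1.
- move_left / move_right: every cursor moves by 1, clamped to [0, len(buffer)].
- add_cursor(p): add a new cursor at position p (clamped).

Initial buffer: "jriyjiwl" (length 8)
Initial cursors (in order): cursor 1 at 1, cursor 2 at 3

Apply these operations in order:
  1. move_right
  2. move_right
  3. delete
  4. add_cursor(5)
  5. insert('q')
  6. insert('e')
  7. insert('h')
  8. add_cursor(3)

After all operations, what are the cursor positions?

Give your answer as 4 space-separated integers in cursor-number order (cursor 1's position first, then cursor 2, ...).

After op 1 (move_right): buffer="jriyjiwl" (len 8), cursors c1@2 c2@4, authorship ........
After op 2 (move_right): buffer="jriyjiwl" (len 8), cursors c1@3 c2@5, authorship ........
After op 3 (delete): buffer="jryiwl" (len 6), cursors c1@2 c2@3, authorship ......
After op 4 (add_cursor(5)): buffer="jryiwl" (len 6), cursors c1@2 c2@3 c3@5, authorship ......
After op 5 (insert('q')): buffer="jrqyqiwql" (len 9), cursors c1@3 c2@5 c3@8, authorship ..1.2..3.
After op 6 (insert('e')): buffer="jrqeyqeiwqel" (len 12), cursors c1@4 c2@7 c3@11, authorship ..11.22..33.
After op 7 (insert('h')): buffer="jrqehyqehiwqehl" (len 15), cursors c1@5 c2@9 c3@14, authorship ..111.222..333.
After op 8 (add_cursor(3)): buffer="jrqehyqehiwqehl" (len 15), cursors c4@3 c1@5 c2@9 c3@14, authorship ..111.222..333.

Answer: 5 9 14 3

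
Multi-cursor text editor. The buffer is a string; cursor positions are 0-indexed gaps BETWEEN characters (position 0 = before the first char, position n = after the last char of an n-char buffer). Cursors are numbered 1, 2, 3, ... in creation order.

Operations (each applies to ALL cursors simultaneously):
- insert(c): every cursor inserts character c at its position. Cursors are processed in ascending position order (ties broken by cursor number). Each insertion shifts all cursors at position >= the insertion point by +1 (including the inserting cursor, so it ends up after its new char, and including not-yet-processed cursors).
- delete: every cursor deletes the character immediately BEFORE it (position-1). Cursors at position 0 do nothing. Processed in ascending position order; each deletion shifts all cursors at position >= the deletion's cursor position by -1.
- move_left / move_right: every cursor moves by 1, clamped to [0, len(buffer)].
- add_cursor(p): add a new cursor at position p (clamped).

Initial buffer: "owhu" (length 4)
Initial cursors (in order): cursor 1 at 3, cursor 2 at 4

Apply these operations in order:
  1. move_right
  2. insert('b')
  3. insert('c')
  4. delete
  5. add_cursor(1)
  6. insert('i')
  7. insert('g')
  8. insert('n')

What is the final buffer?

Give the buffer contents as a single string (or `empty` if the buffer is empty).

Answer: oignwhubbiiggnn

Derivation:
After op 1 (move_right): buffer="owhu" (len 4), cursors c1@4 c2@4, authorship ....
After op 2 (insert('b')): buffer="owhubb" (len 6), cursors c1@6 c2@6, authorship ....12
After op 3 (insert('c')): buffer="owhubbcc" (len 8), cursors c1@8 c2@8, authorship ....1212
After op 4 (delete): buffer="owhubb" (len 6), cursors c1@6 c2@6, authorship ....12
After op 5 (add_cursor(1)): buffer="owhubb" (len 6), cursors c3@1 c1@6 c2@6, authorship ....12
After op 6 (insert('i')): buffer="oiwhubbii" (len 9), cursors c3@2 c1@9 c2@9, authorship .3...1212
After op 7 (insert('g')): buffer="oigwhubbiigg" (len 12), cursors c3@3 c1@12 c2@12, authorship .33...121212
After op 8 (insert('n')): buffer="oignwhubbiiggnn" (len 15), cursors c3@4 c1@15 c2@15, authorship .333...12121212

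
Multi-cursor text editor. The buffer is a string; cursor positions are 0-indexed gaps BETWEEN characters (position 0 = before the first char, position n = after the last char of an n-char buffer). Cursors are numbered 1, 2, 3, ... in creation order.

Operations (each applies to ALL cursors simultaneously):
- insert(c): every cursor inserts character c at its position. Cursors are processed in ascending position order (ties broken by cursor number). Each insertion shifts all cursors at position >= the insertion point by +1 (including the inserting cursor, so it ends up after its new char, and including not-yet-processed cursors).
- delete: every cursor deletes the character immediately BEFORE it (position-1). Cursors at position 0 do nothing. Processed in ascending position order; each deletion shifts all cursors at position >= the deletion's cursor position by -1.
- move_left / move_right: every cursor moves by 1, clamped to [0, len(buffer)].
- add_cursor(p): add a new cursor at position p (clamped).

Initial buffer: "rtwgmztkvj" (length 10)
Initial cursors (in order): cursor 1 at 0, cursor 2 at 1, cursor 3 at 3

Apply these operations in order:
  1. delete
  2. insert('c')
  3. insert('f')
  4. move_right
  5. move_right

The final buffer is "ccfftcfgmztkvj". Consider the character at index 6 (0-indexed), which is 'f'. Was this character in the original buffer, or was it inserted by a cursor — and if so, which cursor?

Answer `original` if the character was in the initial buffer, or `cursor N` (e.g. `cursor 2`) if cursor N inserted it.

After op 1 (delete): buffer="tgmztkvj" (len 8), cursors c1@0 c2@0 c3@1, authorship ........
After op 2 (insert('c')): buffer="cctcgmztkvj" (len 11), cursors c1@2 c2@2 c3@4, authorship 12.3.......
After op 3 (insert('f')): buffer="ccfftcfgmztkvj" (len 14), cursors c1@4 c2@4 c3@7, authorship 1212.33.......
After op 4 (move_right): buffer="ccfftcfgmztkvj" (len 14), cursors c1@5 c2@5 c3@8, authorship 1212.33.......
After op 5 (move_right): buffer="ccfftcfgmztkvj" (len 14), cursors c1@6 c2@6 c3@9, authorship 1212.33.......
Authorship (.=original, N=cursor N): 1 2 1 2 . 3 3 . . . . . . .
Index 6: author = 3

Answer: cursor 3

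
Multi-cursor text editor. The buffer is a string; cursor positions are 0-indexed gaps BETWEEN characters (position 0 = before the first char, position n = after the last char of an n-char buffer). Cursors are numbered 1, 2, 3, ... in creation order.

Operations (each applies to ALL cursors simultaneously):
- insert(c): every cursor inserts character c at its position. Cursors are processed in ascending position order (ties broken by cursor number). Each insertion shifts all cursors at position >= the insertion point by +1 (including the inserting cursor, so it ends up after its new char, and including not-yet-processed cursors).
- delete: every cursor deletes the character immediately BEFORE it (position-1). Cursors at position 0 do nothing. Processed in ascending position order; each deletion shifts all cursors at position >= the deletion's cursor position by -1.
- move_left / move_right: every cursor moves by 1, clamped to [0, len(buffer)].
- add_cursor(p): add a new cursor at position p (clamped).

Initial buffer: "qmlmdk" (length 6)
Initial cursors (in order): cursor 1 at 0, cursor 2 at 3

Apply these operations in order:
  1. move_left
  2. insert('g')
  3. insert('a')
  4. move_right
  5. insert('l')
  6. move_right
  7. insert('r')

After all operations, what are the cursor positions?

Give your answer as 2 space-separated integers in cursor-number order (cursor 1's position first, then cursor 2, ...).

After op 1 (move_left): buffer="qmlmdk" (len 6), cursors c1@0 c2@2, authorship ......
After op 2 (insert('g')): buffer="gqmglmdk" (len 8), cursors c1@1 c2@4, authorship 1..2....
After op 3 (insert('a')): buffer="gaqmgalmdk" (len 10), cursors c1@2 c2@6, authorship 11..22....
After op 4 (move_right): buffer="gaqmgalmdk" (len 10), cursors c1@3 c2@7, authorship 11..22....
After op 5 (insert('l')): buffer="gaqlmgallmdk" (len 12), cursors c1@4 c2@9, authorship 11.1.22.2...
After op 6 (move_right): buffer="gaqlmgallmdk" (len 12), cursors c1@5 c2@10, authorship 11.1.22.2...
After op 7 (insert('r')): buffer="gaqlmrgallmrdk" (len 14), cursors c1@6 c2@12, authorship 11.1.122.2.2..

Answer: 6 12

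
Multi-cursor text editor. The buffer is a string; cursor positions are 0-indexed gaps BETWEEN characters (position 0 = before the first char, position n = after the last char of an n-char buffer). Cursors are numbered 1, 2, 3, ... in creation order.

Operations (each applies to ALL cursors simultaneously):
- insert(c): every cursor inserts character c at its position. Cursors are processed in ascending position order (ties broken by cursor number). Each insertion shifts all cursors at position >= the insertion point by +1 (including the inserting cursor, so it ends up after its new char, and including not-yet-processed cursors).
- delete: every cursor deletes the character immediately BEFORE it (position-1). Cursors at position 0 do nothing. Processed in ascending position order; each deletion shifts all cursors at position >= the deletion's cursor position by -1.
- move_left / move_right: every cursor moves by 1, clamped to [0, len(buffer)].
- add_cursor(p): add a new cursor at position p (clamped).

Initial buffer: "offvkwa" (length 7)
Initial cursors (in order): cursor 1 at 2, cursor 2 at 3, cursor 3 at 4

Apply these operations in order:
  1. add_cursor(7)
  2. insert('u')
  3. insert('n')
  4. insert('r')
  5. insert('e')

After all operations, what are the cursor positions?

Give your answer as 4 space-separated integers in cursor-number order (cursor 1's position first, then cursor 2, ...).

After op 1 (add_cursor(7)): buffer="offvkwa" (len 7), cursors c1@2 c2@3 c3@4 c4@7, authorship .......
After op 2 (insert('u')): buffer="ofufuvukwau" (len 11), cursors c1@3 c2@5 c3@7 c4@11, authorship ..1.2.3...4
After op 3 (insert('n')): buffer="ofunfunvunkwaun" (len 15), cursors c1@4 c2@7 c3@10 c4@15, authorship ..11.22.33...44
After op 4 (insert('r')): buffer="ofunrfunrvunrkwaunr" (len 19), cursors c1@5 c2@9 c3@13 c4@19, authorship ..111.222.333...444
After op 5 (insert('e')): buffer="ofunrefunrevunrekwaunre" (len 23), cursors c1@6 c2@11 c3@16 c4@23, authorship ..1111.2222.3333...4444

Answer: 6 11 16 23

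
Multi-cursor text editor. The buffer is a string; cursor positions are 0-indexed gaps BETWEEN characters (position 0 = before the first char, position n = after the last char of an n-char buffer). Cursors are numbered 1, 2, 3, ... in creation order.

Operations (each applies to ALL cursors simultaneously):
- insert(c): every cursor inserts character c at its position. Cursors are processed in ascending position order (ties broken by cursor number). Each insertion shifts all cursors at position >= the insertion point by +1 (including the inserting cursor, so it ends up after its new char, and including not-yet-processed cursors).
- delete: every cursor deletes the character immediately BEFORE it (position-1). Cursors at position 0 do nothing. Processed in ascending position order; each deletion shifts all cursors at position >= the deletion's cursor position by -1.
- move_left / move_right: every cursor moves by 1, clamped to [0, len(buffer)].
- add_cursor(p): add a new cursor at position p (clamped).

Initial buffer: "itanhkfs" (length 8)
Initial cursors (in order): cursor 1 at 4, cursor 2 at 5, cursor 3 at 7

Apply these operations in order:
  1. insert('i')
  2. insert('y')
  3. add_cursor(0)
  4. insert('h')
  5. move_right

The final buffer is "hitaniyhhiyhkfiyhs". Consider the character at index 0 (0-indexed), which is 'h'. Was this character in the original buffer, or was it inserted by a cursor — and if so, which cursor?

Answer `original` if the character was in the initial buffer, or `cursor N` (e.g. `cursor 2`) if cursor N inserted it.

Answer: cursor 4

Derivation:
After op 1 (insert('i')): buffer="itanihikfis" (len 11), cursors c1@5 c2@7 c3@10, authorship ....1.2..3.
After op 2 (insert('y')): buffer="itaniyhiykfiys" (len 14), cursors c1@6 c2@9 c3@13, authorship ....11.22..33.
After op 3 (add_cursor(0)): buffer="itaniyhiykfiys" (len 14), cursors c4@0 c1@6 c2@9 c3@13, authorship ....11.22..33.
After op 4 (insert('h')): buffer="hitaniyhhiyhkfiyhs" (len 18), cursors c4@1 c1@8 c2@12 c3@17, authorship 4....111.222..333.
After op 5 (move_right): buffer="hitaniyhhiyhkfiyhs" (len 18), cursors c4@2 c1@9 c2@13 c3@18, authorship 4....111.222..333.
Authorship (.=original, N=cursor N): 4 . . . . 1 1 1 . 2 2 2 . . 3 3 3 .
Index 0: author = 4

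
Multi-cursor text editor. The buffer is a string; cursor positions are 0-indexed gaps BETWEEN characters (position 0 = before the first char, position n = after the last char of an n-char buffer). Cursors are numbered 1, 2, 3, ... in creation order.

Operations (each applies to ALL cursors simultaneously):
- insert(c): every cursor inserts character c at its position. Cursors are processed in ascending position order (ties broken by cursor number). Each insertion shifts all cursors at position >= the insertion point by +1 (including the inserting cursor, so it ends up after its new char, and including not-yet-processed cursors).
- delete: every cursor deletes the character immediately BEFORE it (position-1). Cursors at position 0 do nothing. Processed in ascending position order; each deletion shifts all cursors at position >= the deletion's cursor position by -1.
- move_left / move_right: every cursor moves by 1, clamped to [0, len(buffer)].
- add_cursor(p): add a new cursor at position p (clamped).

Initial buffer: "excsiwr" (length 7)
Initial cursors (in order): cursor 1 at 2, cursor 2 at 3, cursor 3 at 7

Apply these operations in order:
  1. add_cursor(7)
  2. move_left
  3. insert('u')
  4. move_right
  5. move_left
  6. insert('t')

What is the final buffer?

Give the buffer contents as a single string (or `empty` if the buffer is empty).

Answer: eutxutcsiwuuttr

Derivation:
After op 1 (add_cursor(7)): buffer="excsiwr" (len 7), cursors c1@2 c2@3 c3@7 c4@7, authorship .......
After op 2 (move_left): buffer="excsiwr" (len 7), cursors c1@1 c2@2 c3@6 c4@6, authorship .......
After op 3 (insert('u')): buffer="euxucsiwuur" (len 11), cursors c1@2 c2@4 c3@10 c4@10, authorship .1.2....34.
After op 4 (move_right): buffer="euxucsiwuur" (len 11), cursors c1@3 c2@5 c3@11 c4@11, authorship .1.2....34.
After op 5 (move_left): buffer="euxucsiwuur" (len 11), cursors c1@2 c2@4 c3@10 c4@10, authorship .1.2....34.
After op 6 (insert('t')): buffer="eutxutcsiwuuttr" (len 15), cursors c1@3 c2@6 c3@14 c4@14, authorship .11.22....3434.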